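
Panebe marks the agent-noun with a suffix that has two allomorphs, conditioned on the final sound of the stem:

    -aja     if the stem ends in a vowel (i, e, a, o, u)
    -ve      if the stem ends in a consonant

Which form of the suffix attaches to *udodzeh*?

The final sound of *udodzeh* is /h/, which is a consonant, so the suffix is -ve.

-ve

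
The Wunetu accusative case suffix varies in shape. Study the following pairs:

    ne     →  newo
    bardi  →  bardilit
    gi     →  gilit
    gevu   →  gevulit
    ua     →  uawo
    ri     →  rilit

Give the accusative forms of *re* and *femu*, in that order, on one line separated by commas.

rewo, femulit

The alternation tracks the last vowel of the stem — -lit when the last vowel of the stem is a high vowel (*bardi*, *gi*, *gevu*, *ri*); -wo when the last vowel of the stem is a non-high vowel (*ne*, *ua*).
The last vowel of *re* is /e/, which is a non-high vowel, so the suffix is -wo, giving *rewo*.
The last vowel of *femu* is /u/, which is a high vowel, so the suffix is -lit, giving *femulit*.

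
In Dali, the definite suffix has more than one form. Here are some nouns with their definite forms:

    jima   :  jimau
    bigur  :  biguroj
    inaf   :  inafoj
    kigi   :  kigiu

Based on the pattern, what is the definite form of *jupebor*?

The pattern is consonant vs. vowel: -oj when the stem ends in a consonant (*bigur*, *inaf*); -u when the stem ends in a vowel (*jima*, *kigi*).
*jupebor*: final sound = /r/, a consonant → -oj → *jupeboroj*.

jupeboroj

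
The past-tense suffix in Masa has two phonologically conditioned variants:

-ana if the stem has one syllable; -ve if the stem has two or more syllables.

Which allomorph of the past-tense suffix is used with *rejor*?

-ve

*rejor* has 2 syllables, so the suffix is -ve.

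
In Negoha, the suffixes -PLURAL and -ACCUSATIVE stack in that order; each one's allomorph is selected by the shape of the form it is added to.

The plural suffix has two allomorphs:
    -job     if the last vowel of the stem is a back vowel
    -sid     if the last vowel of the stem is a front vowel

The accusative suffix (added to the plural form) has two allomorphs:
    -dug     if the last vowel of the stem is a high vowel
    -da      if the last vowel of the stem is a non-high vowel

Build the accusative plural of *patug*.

patugjobda

*patug*: last vowel = /u/, a back vowel → -job → *patugjob*.
Since the last vowel of the plural form *patugjob* is /o/ (a non-high vowel), it takes -da, giving *patugjobda*.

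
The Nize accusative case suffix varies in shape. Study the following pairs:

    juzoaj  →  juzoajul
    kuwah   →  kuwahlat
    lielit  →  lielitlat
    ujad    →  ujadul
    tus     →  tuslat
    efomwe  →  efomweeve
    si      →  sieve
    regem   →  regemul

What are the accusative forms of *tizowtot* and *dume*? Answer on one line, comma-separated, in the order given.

tizowtotlat, dumeeve

The alternation tracks the final sound of the stem — -lat when the stem ends in a voiceless consonant (*kuwah*, *lielit*, *tus*); -ul when the stem ends in a voiced consonant (*juzoaj*, *ujad*, *regem*); -eve when the stem ends in a vowel (*efomwe*, *si*).
The final sound of *tizowtot* is /t/, which is a voiceless consonant, so the suffix is -lat, giving *tizowtotlat*.
*dume* — final sound /e/ (a vowel) → -eve → *dumeeve*.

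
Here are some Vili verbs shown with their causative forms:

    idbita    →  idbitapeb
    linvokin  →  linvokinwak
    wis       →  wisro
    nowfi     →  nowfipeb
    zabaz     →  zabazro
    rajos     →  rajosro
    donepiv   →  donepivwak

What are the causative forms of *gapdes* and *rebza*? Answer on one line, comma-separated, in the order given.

gapdesro, rebzapeb

Looking at the final sound of each stem: -ro when the stem ends in a sibilant (*wis*, *zabaz*, *rajos*); -wak when the stem ends in a non-sibilant consonant (*linvokin*, *donepiv*); -peb when the stem ends in a vowel (*idbita*, *nowfi*).
Since the final sound of *gapdes* is /s/ (a sibilant), it takes -ro, giving *gapdesro*.
The final sound of *rebza* is /a/, which is a vowel, so the suffix is -peb, giving *rebzapeb*.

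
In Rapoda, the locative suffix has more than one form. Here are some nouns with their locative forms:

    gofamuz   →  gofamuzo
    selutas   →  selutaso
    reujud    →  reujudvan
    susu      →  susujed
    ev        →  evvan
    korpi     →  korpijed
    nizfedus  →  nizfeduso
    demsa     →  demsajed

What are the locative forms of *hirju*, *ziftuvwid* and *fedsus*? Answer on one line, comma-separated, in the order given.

hirjujed, ziftuvwidvan, fedsuso

Looking at the final sound of each stem: -o when the stem ends in a sibilant (*gofamuz*, *selutas*, *nizfedus*); -van when the stem ends in a non-sibilant consonant (*reujud*, *ev*); -jed when the stem ends in a vowel (*susu*, *korpi*, *demsa*).
*hirju* — final sound /u/ (a vowel) → -jed → *hirjujed*.
Since the final sound of *ziftuvwid* is /d/ (a non-sibilant consonant), it takes -van, giving *ziftuvwidvan*.
The final sound of *fedsus* is /s/, which is a sibilant, so the suffix is -o, giving *fedsuso*.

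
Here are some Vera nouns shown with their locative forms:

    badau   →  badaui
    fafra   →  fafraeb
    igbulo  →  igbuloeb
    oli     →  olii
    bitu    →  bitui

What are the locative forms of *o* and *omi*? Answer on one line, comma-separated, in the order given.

oeb, omii

The pattern is height harmony: -i when the last vowel of the stem is a high vowel (*badau*, *oli*, *bitu*); -eb when the last vowel of the stem is a non-high vowel (*fafra*, *igbulo*).
*o*: last vowel = /o/, a non-high vowel → -eb → *oeb*.
*omi* — last vowel /i/ (a high vowel) → -i → *omii*.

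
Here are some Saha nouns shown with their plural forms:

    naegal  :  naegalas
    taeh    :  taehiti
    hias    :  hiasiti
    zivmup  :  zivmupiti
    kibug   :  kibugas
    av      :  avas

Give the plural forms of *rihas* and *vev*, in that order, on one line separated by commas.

rihasiti, vevas

The suffix is conditioned by the final consonant: -iti when the stem ends in a voiceless consonant (*taeh*, *hias*, *zivmup*); -as when the stem ends in a voiced consonant (*naegal*, *kibug*, *av*).
*rihas* — final consonant /s/ (voiceless) → -iti → *rihasiti*.
*vev* — final consonant /v/ (voiced) → -as → *vevas*.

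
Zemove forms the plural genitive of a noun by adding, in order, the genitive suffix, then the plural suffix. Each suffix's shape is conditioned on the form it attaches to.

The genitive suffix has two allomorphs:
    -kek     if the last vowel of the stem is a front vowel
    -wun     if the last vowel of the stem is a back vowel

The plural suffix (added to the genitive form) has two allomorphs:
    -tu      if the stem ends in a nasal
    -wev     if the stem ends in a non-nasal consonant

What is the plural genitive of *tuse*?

*tuse* — last vowel /e/ (a front vowel) → -kek → *tusekek*.
Since the final consonant of the genitive form *tusekek* is /k/ (non-nasal), it takes -wev, giving *tusekekwev*.

tusekekwev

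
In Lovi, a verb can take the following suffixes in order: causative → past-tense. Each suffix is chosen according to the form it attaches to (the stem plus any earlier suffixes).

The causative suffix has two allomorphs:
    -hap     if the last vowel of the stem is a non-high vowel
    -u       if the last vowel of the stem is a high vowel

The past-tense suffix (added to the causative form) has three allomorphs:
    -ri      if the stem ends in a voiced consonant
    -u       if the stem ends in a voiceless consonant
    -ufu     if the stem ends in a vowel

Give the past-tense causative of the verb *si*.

siuufu

The last vowel of *si* is /i/, which is a high vowel, so the causative suffix is -u, giving *siu*.
Since the final sound of the causative form *siu* is /u/ (a vowel), it takes -ufu, giving *siuufu*.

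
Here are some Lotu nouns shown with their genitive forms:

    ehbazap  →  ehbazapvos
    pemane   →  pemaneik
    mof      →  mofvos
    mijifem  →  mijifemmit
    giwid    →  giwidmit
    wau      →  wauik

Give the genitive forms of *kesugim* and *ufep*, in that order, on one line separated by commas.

kesugimmit, ufepvos

The alternation tracks the final sound of the stem — -vos when the stem ends in a voiceless consonant (*ehbazap*, *mof*); -mit when the stem ends in a voiced consonant (*mijifem*, *giwid*); -ik when the stem ends in a vowel (*pemane*, *wau*).
*kesugim* — final sound /m/ (a voiced consonant) → -mit → *kesugimmit*.
*ufep*: final sound = /p/, a voiceless consonant → -vos → *ufepvos*.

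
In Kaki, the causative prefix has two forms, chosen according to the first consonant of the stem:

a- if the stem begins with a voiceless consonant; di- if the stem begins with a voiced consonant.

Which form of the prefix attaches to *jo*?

The first consonant of *jo* is /j/, which is voiced, so the prefix is di-.

di-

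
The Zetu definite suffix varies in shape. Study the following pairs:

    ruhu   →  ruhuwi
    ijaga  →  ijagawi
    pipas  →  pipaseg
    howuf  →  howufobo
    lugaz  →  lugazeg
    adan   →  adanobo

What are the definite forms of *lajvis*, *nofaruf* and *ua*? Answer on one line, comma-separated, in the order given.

The alternation tracks the final sound of the stem — -eg when the stem ends in a sibilant (*pipas*, *lugaz*); -obo when the stem ends in a non-sibilant consonant (*howuf*, *adan*); -wi when the stem ends in a vowel (*ruhu*, *ijaga*).
Since the final sound of *lajvis* is /s/ (a sibilant), it takes -eg, giving *lajviseg*.
The final sound of *nofaruf* is /f/, which is a non-sibilant consonant, so the suffix is -obo, giving *nofarufobo*.
The final sound of *ua* is /a/, which is a vowel, so the suffix is -wi, giving *uawi*.

lajviseg, nofarufobo, uawi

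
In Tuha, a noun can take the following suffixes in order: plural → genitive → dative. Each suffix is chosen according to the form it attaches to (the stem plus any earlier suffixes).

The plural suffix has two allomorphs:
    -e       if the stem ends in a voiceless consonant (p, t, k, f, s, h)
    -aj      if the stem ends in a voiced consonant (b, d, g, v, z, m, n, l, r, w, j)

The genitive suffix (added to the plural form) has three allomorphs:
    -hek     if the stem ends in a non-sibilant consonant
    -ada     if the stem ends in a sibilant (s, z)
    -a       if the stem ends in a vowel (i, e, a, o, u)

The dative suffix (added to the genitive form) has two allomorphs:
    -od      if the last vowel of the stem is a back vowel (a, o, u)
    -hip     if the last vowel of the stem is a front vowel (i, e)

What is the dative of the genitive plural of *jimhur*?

jimhurajhekhip

*jimhur*: final consonant = /r/, voiced → -aj → *jimhuraj*.
The plural form *jimhuraj*: final sound = /j/, a non-sibilant consonant → -hek → *jimhurajhek*.
The genitive form *jimhurajhek* — last vowel /e/ (a front vowel) → -hip → *jimhurajhekhip*.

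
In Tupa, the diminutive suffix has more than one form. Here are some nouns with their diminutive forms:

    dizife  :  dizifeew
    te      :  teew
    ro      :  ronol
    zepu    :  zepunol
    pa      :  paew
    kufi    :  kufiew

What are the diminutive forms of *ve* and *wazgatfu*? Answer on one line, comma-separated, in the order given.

Looking at the last vowel of each stem: -nol when the last vowel of the stem is a rounded vowel (*ro*, *zepu*); -ew when the last vowel of the stem is an unrounded vowel (*dizife*, *te*, *pa*, *kufi*).
*ve*: last vowel = /e/, an unrounded vowel → -ew → *veew*.
Since the last vowel of *wazgatfu* is /u/ (a rounded vowel), it takes -nol, giving *wazgatfunol*.

veew, wazgatfunol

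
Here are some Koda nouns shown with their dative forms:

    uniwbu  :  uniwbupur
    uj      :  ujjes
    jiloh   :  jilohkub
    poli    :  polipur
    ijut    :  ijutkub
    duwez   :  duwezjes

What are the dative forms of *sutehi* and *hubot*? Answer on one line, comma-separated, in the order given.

sutehipur, hubotkub

The suffix is conditioned by the final sound: -kub when the stem ends in a voiceless consonant (*jiloh*, *ijut*); -jes when the stem ends in a voiced consonant (*uj*, *duwez*); -pur when the stem ends in a vowel (*uniwbu*, *poli*).
The final sound of *sutehi* is /i/, which is a vowel, so the suffix is -pur, giving *sutehipur*.
*hubot* — final sound /t/ (a voiceless consonant) → -kub → *hubotkub*.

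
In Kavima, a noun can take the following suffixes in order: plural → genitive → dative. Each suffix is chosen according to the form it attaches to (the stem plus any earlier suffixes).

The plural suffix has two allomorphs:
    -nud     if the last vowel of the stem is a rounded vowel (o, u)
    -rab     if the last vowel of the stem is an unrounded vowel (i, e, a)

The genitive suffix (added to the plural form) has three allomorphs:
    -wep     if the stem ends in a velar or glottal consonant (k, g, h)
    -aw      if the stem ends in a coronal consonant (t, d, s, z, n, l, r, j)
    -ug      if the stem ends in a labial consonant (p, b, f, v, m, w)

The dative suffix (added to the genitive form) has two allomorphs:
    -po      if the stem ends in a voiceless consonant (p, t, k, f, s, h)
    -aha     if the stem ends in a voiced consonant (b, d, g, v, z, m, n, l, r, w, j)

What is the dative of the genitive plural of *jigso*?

*jigso* — last vowel /o/ (a rounded vowel) → -nud → *jigsonud*.
The plural form *jigsonud* — final consonant /d/ (coronal) → -aw → *jigsonudaw*.
The final consonant of the genitive form *jigsonudaw* is /w/, which is voiced, so the dative suffix is -aha, giving *jigsonudawaha*.

jigsonudawaha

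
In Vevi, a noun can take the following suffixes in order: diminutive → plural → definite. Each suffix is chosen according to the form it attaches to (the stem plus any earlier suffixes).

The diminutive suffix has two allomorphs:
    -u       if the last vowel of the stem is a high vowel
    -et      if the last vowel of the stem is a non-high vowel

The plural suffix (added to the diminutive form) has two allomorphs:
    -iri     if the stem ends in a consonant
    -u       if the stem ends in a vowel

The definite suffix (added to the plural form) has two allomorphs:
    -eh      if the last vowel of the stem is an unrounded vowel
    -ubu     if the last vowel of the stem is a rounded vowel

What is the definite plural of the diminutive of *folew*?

*folew* — last vowel /e/ (a non-high vowel) → -et → *folewet*.
Since the final sound of the diminutive form *folewet* is /t/ (a consonant), it takes -iri, giving *folewetiri*.
The plural form *folewetiri* — last vowel /i/ (an unrounded vowel) → -eh → *folewetirieh*.

folewetirieh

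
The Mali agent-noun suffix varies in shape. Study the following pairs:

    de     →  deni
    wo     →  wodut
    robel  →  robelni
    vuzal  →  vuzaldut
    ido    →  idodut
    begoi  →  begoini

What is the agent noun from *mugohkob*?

The alternation tracks the last vowel of the stem — -ni when the last vowel of the stem is a front vowel (*de*, *robel*, *begoi*); -dut when the last vowel of the stem is a back vowel (*wo*, *vuzal*, *ido*).
The last vowel of *mugohkob* is /o/, which is a back vowel, so the suffix is -dut, giving *mugohkobdut*.

mugohkobdut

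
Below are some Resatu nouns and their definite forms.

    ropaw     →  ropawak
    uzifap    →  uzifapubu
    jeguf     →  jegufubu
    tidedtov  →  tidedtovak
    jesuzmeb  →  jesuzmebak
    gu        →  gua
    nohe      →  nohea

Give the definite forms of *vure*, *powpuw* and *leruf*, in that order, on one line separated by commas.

vurea, powpuwak, lerufubu

The suffix is conditioned by the final sound: -ubu when the stem ends in a voiceless consonant (*uzifap*, *jeguf*); -ak when the stem ends in a voiced consonant (*ropaw*, *tidedtov*, *jesuzmeb*); -a when the stem ends in a vowel (*gu*, *nohe*).
*vure* — final sound /e/ (a vowel) → -a → *vurea*.
Since the final sound of *powpuw* is /w/ (a voiced consonant), it takes -ak, giving *powpuwak*.
Since the final sound of *leruf* is /f/ (a voiceless consonant), it takes -ubu, giving *lerufubu*.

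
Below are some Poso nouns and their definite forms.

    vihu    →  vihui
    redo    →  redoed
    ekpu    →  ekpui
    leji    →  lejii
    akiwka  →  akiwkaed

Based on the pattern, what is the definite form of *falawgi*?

falawgii

The alternation tracks the last vowel of the stem — -i when the last vowel of the stem is a high vowel (*vihu*, *ekpu*, *leji*); -ed when the last vowel of the stem is a non-high vowel (*redo*, *akiwka*).
*falawgi* — last vowel /i/ (a high vowel) → -i → *falawgii*.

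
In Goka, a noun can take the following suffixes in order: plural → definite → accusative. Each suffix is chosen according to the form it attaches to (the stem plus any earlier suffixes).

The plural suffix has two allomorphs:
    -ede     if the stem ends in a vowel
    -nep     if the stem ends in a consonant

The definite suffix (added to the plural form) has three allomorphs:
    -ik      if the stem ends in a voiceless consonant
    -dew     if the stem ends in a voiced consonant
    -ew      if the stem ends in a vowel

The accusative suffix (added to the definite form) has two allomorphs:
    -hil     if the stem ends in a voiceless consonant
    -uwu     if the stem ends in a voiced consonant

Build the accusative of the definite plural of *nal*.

nalnepikhil

Since the final sound of *nal* is /l/ (a consonant), it takes -nep, giving *nalnep*.
The final sound of the plural form *nalnep* is /p/, which is a voiceless consonant, so the definite suffix is -ik, giving *nalnepik*.
The definite form *nalnepik*: final consonant = /k/, voiceless → -hil → *nalnepikhil*.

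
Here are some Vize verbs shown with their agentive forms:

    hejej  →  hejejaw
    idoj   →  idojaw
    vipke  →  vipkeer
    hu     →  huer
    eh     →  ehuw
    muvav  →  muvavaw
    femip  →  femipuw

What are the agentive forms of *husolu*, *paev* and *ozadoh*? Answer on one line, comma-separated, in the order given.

Looking at the final sound of each stem: -uw when the stem ends in a voiceless consonant (*eh*, *femip*); -aw when the stem ends in a voiced consonant (*hejej*, *idoj*, *muvav*); -er when the stem ends in a vowel (*vipke*, *hu*).
Since the final sound of *husolu* is /u/ (a vowel), it takes -er, giving *husoluer*.
*paev* — final sound /v/ (a voiced consonant) → -aw → *paevaw*.
The final sound of *ozadoh* is /h/, which is a voiceless consonant, so the suffix is -uw, giving *ozadohuw*.

husoluer, paevaw, ozadohuw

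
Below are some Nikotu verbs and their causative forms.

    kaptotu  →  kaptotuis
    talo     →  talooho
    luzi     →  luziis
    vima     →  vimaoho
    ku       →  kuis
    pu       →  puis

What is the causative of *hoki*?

hokiis

Looking at the last vowel of each stem: -is when the last vowel of the stem is a high vowel (*kaptotu*, *luzi*, *ku*, *pu*); -oho when the last vowel of the stem is a non-high vowel (*talo*, *vima*).
The last vowel of *hoki* is /i/, which is a high vowel, so the suffix is -is, giving *hokiis*.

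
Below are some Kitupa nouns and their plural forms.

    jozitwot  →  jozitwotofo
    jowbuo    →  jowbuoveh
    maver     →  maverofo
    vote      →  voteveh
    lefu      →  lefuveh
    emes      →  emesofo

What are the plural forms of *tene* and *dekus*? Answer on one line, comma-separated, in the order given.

Looking at the final sound of each stem: -ofo when the stem ends in a consonant (*jozitwot*, *maver*, *emes*); -veh when the stem ends in a vowel (*jowbuo*, *vote*, *lefu*).
The final sound of *tene* is /e/, which is a vowel, so the suffix is -veh, giving *teneveh*.
The final sound of *dekus* is /s/, which is a consonant, so the suffix is -ofo, giving *dekusofo*.

teneveh, dekusofo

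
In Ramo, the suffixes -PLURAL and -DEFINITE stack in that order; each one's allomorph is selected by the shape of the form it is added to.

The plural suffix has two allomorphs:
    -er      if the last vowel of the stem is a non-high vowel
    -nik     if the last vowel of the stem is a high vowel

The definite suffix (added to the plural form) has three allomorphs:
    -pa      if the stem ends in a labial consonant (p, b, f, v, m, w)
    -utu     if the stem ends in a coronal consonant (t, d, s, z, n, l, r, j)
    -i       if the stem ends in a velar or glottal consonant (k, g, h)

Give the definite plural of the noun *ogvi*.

Since the last vowel of *ogvi* is /i/ (a high vowel), it takes -nik, giving *ogvinik*.
The final consonant of the plural form *ogvinik* is /k/, which is velar/glottal, so the definite suffix is -i, giving *ogviniki*.

ogviniki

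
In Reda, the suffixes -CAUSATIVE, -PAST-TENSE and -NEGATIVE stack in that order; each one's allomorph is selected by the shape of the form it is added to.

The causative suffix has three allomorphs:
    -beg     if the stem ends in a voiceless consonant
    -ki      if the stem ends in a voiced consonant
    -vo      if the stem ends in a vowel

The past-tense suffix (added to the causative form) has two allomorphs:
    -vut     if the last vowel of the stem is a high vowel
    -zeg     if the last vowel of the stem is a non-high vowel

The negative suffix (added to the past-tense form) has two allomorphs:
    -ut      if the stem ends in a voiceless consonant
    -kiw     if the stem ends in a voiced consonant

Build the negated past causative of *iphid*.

iphidkivutut

*iphid* — final sound /d/ (a voiced consonant) → -ki → *iphidki*.
Since the last vowel of the causative form *iphidki* is /i/ (a high vowel), it takes -vut, giving *iphidkivut*.
The past-tense form *iphidkivut*: final consonant = /t/, voiceless → -ut → *iphidkivutut*.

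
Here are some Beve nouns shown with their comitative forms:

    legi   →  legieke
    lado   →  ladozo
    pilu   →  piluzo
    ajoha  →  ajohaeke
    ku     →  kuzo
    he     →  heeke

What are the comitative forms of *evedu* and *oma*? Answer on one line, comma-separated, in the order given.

eveduzo, omaeke

Looking at the last vowel of each stem: -zo when the last vowel of the stem is a rounded vowel (*lado*, *pilu*, *ku*); -eke when the last vowel of the stem is an unrounded vowel (*legi*, *ajoha*, *he*).
*evedu* — last vowel /u/ (a rounded vowel) → -zo → *eveduzo*.
*oma* — last vowel /a/ (an unrounded vowel) → -eke → *omaeke*.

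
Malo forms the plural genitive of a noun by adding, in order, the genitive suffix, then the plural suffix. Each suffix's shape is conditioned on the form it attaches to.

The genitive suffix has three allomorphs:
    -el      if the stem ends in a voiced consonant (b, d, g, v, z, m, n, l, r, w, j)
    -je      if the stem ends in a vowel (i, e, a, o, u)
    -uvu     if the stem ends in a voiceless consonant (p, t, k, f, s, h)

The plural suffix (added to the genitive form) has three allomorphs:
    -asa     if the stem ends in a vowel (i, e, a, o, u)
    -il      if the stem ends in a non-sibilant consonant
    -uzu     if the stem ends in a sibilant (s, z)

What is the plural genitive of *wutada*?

wutadajeasa

*wutada*: final sound = /a/, a vowel → -je → *wutadaje*.
The final sound of the genitive form *wutadaje* is /e/, which is a vowel, so the plural suffix is -asa, giving *wutadajeasa*.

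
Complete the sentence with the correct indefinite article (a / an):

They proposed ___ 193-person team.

a

The indefinite article is chosen by the initial *sound* of the following word, not its spelling.
The number *193* is spoken "one hundred …", beginning with /wʌn/ — a consonant sound.
So the article is *a*: They proposed a 193-person team.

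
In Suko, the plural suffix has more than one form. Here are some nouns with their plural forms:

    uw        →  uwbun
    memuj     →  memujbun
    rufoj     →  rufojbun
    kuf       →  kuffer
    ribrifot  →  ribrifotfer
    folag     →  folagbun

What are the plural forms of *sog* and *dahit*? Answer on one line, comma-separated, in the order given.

sogbun, dahitfer

The pattern is voicing of the final consonant: -fer when the stem ends in a voiceless consonant (*kuf*, *ribrifot*); -bun when the stem ends in a voiced consonant (*uw*, *memuj*, *rufoj*, *folag*).
*sog* — final consonant /g/ (voiced) → -bun → *sogbun*.
*dahit*: final consonant = /t/, voiceless → -fer → *dahitfer*.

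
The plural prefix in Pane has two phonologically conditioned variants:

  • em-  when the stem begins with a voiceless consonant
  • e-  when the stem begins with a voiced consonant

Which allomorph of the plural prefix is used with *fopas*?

em-

The first consonant of *fopas* is /f/, which is voiceless, so the prefix is em-.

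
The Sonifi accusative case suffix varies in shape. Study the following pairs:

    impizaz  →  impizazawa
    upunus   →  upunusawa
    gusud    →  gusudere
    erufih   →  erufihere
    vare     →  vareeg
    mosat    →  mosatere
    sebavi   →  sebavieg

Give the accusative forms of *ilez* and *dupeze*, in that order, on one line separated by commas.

ilezawa, dupezeeg

The suffix is conditioned by the final sound: -awa when the stem ends in a sibilant (*impizaz*, *upunus*); -ere when the stem ends in a non-sibilant consonant (*gusud*, *erufih*, *mosat*); -eg when the stem ends in a vowel (*vare*, *sebavi*).
Since the final sound of *ilez* is /z/ (a sibilant), it takes -awa, giving *ilezawa*.
*dupeze* — final sound /e/ (a vowel) → -eg → *dupezeeg*.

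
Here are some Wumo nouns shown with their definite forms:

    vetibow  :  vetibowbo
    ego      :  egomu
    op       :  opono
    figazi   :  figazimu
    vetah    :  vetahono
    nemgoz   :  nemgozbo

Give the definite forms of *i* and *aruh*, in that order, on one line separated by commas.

The alternation tracks the final sound of the stem — -ono when the stem ends in a voiceless consonant (*op*, *vetah*); -bo when the stem ends in a voiced consonant (*vetibow*, *nemgoz*); -mu when the stem ends in a vowel (*ego*, *figazi*).
Since the final sound of *i* is /i/ (a vowel), it takes -mu, giving *imu*.
*aruh*: final sound = /h/, a voiceless consonant → -ono → *aruhono*.

imu, aruhono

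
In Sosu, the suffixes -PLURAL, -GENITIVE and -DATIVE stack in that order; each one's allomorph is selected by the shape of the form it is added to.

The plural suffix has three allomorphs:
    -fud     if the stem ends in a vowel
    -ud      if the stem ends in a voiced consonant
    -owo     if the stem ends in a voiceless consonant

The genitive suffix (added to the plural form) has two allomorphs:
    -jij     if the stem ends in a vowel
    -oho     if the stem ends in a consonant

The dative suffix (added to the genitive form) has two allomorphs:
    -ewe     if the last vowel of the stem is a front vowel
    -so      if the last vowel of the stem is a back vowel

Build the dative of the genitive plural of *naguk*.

Since the final sound of *naguk* is /k/ (a voiceless consonant), it takes -owo, giving *nagukowo*.
The plural form *nagukowo*: final sound = /o/, a vowel → -jij → *nagukowojij*.
The last vowel of the genitive form *nagukowojij* is /i/, which is a front vowel, so the dative suffix is -ewe, giving *nagukowojijewe*.

nagukowojijewe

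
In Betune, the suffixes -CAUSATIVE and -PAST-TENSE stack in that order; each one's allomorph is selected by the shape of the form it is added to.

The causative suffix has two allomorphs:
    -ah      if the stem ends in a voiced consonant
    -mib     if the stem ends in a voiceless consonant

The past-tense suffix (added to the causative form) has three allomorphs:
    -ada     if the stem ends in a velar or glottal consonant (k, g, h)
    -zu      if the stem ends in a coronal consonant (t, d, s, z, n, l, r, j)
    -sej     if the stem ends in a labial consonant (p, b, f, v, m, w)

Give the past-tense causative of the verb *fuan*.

Since the final consonant of *fuan* is /n/ (voiced), it takes -ah, giving *fuanah*.
The causative form *fuanah*: final consonant = /h/, velar/glottal → -ada → *fuanahada*.

fuanahada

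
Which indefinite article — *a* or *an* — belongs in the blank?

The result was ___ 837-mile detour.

The indefinite article is chosen by the initial *sound* of the following word, not its spelling.
The number *837* is spoken "eight hundred …", beginning with /eɪt/ — a vowel sound.
So the article is *an*: The result was an 837-mile detour.

an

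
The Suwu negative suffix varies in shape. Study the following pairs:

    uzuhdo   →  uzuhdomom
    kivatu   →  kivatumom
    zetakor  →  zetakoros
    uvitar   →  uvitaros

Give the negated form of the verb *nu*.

The pattern is consonant vs. vowel: -os when the stem ends in a consonant (*zetakor*, *uvitar*); -mom when the stem ends in a vowel (*uzuhdo*, *kivatu*).
Since the final sound of *nu* is /u/ (a vowel), it takes -mom, giving *numom*.

numom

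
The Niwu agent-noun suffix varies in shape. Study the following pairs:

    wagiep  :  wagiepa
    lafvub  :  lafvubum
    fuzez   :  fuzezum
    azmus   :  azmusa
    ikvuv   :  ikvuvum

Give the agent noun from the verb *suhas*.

The suffix is conditioned by the final consonant: -a when the stem ends in a voiceless consonant (*wagiep*, *azmus*); -um when the stem ends in a voiced consonant (*lafvub*, *fuzez*, *ikvuv*).
*suhas*: final consonant = /s/, voiceless → -a → *suhasa*.

suhasa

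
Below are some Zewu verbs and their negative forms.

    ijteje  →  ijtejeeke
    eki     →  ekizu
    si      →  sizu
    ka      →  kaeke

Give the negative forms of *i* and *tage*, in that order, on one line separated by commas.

izu, tageeke

The alternation tracks the last vowel of the stem — -zu when the last vowel of the stem is a high vowel (*eki*, *si*); -eke when the last vowel of the stem is a non-high vowel (*ijteje*, *ka*).
*i*: last vowel = /i/, a high vowel → -zu → *izu*.
*tage* — last vowel /e/ (a non-high vowel) → -eke → *tageeke*.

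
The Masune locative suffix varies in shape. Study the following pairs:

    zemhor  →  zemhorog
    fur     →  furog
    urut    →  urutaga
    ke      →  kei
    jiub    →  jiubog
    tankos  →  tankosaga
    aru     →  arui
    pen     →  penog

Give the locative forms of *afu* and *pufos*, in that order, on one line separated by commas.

Looking at the final sound of each stem: -aga when the stem ends in a voiceless consonant (*urut*, *tankos*); -og when the stem ends in a voiced consonant (*zemhor*, *fur*, *jiub*, *pen*); -i when the stem ends in a vowel (*ke*, *aru*).
Since the final sound of *afu* is /u/ (a vowel), it takes -i, giving *afui*.
Since the final sound of *pufos* is /s/ (a voiceless consonant), it takes -aga, giving *pufosaga*.

afui, pufosaga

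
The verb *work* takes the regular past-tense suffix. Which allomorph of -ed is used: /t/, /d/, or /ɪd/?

/t/

The stem *work* ends in a voiceless consonant other than /t/.
The -ed suffix is realized as /ɪd/ after /t, d/; as /t/ after other voiceless consonants; and as /d/ after other voiced sounds.
So -ed on *work* is pronounced /t/.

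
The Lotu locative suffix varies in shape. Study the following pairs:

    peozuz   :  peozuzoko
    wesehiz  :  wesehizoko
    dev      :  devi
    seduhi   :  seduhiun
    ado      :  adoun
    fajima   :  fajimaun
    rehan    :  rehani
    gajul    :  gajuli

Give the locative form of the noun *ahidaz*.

Looking at the final sound of each stem: -oko when the stem ends in a sibilant (*peozuz*, *wesehiz*); -i when the stem ends in a non-sibilant consonant (*dev*, *rehan*, *gajul*); -un when the stem ends in a vowel (*seduhi*, *ado*, *fajima*).
The final sound of *ahidaz* is /z/, which is a sibilant, so the suffix is -oko, giving *ahidazoko*.

ahidazoko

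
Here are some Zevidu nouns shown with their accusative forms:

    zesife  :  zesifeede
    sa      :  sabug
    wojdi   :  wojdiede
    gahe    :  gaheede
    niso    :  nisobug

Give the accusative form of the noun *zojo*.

The pattern is front/back vowel harmony: -ede when the last vowel of the stem is a front vowel (*zesife*, *wojdi*, *gahe*); -bug when the last vowel of the stem is a back vowel (*sa*, *niso*).
The last vowel of *zojo* is /o/, which is a back vowel, so the suffix is -bug, giving *zojobug*.

zojobug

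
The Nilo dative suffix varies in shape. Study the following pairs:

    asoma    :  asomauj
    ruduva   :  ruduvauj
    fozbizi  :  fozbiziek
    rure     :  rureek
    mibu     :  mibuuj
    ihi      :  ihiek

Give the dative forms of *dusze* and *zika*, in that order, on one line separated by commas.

duszeek, zikauj

Looking at the last vowel of each stem: -ek when the last vowel of the stem is a front vowel (*fozbizi*, *rure*, *ihi*); -uj when the last vowel of the stem is a back vowel (*asoma*, *ruduva*, *mibu*).
Since the last vowel of *dusze* is /e/ (a front vowel), it takes -ek, giving *duszeek*.
*zika* — last vowel /a/ (a back vowel) → -uj → *zikauj*.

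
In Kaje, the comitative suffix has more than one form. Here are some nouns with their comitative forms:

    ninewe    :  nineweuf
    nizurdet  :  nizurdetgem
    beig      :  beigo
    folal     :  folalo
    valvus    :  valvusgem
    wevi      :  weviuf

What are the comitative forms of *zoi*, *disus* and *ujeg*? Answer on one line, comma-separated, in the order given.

Looking at the final sound of each stem: -gem when the stem ends in a voiceless consonant (*nizurdet*, *valvus*); -o when the stem ends in a voiced consonant (*beig*, *folal*); -uf when the stem ends in a vowel (*ninewe*, *wevi*).
*zoi*: final sound = /i/, a vowel → -uf → *zoiuf*.
*disus* — final sound /s/ (a voiceless consonant) → -gem → *disusgem*.
*ujeg* — final sound /g/ (a voiced consonant) → -o → *ujego*.

zoiuf, disusgem, ujego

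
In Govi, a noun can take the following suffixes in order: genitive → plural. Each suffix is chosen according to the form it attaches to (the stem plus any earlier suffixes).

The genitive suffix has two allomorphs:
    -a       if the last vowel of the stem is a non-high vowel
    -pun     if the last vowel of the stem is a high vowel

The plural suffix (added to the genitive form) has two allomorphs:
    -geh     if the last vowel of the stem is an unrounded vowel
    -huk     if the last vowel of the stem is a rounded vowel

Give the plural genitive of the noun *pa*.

The last vowel of *pa* is /a/, which is a non-high vowel, so the genitive suffix is -a, giving *paa*.
The genitive form *paa*: last vowel = /a/, an unrounded vowel → -geh → *paageh*.

paageh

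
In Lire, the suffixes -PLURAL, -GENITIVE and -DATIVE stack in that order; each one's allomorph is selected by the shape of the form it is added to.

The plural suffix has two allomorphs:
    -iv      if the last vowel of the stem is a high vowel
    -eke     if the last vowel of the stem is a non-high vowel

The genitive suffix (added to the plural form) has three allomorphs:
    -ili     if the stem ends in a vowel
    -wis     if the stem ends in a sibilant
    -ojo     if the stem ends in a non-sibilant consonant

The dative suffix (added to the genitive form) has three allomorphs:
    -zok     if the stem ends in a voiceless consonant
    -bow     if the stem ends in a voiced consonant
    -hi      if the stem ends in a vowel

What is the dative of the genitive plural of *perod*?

Since the last vowel of *perod* is /o/ (a non-high vowel), it takes -eke, giving *perodeke*.
The plural form *perodeke* — final sound /e/ (a vowel) → -ili → *perodekeili*.
Since the final sound of the genitive form *perodekeili* is /i/ (a vowel), it takes -hi, giving *perodekeilihi*.

perodekeilihi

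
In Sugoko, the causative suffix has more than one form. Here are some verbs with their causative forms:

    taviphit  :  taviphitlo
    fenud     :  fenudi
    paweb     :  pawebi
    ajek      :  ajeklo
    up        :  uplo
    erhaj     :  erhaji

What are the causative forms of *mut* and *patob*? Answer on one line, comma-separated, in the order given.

The pattern is voicing of the final consonant: -lo when the stem ends in a voiceless consonant (*taviphit*, *ajek*, *up*); -i when the stem ends in a voiced consonant (*fenud*, *paweb*, *erhaj*).
*mut* — final consonant /t/ (voiceless) → -lo → *mutlo*.
The final consonant of *patob* is /b/, which is voiced, so the suffix is -i, giving *patobi*.

mutlo, patobi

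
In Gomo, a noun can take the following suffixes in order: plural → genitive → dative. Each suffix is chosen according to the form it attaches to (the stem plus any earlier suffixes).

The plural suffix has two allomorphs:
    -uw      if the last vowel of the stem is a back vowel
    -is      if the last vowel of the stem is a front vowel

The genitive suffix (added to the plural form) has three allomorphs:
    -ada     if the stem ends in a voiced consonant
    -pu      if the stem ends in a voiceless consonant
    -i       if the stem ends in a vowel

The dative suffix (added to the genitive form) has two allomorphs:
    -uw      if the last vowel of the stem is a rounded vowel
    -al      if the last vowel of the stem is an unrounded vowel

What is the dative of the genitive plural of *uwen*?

uwenispuuw

The last vowel of *uwen* is /e/, which is a front vowel, so the plural suffix is -is, giving *uwenis*.
The plural form *uwenis* — final sound /s/ (a voiceless consonant) → -pu → *uwenispu*.
The last vowel of the genitive form *uwenispu* is /u/, which is a rounded vowel, so the dative suffix is -uw, giving *uwenispuuw*.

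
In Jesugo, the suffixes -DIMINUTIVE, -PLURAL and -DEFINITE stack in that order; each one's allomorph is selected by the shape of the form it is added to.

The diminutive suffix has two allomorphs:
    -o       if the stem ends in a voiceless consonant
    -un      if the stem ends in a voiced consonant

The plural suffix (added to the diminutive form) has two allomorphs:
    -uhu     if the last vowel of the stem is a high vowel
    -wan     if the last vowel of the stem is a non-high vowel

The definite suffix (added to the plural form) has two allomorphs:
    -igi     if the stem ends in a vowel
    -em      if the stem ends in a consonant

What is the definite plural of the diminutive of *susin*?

susinunuhuigi

The final consonant of *susin* is /n/, which is voiced, so the diminutive suffix is -un, giving *susinun*.
Since the last vowel of the diminutive form *susinun* is /u/ (a high vowel), it takes -uhu, giving *susinunuhu*.
Since the final sound of the plural form *susinunuhu* is /u/ (a vowel), it takes -igi, giving *susinunuhuigi*.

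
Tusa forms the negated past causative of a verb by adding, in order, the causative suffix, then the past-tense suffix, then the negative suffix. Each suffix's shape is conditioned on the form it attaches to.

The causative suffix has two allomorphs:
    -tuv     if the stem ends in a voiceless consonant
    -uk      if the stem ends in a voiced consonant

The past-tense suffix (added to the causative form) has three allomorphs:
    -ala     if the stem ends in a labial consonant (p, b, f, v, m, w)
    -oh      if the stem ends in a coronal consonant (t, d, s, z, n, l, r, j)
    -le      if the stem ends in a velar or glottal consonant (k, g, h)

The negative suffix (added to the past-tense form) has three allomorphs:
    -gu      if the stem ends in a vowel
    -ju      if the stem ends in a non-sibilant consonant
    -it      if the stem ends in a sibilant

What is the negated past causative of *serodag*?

*serodag* — final consonant /g/ (voiced) → -uk → *serodaguk*.
Since the final consonant of the causative form *serodaguk* is /k/ (velar/glottal), it takes -le, giving *serodagukle*.
The final sound of the past-tense form *serodagukle* is /e/, which is a vowel, so the negative suffix is -gu, giving *serodaguklegu*.

serodaguklegu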